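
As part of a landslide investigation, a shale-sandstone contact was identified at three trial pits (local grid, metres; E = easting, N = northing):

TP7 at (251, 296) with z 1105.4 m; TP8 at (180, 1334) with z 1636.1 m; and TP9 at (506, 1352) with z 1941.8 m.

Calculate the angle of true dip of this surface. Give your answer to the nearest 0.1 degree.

Two edge vectors: TP7→TP8 = (-71, 1038, 530.7), TP7→TP9 = (255, 1056, 836.4).
Normal n = (TP7→TP8) × (TP7→TP9) = (307764, 194712.9, -339666).
So ∂z/∂E = −n_x/n_z = 0.90608 and ∂z/∂N = −n_y/n_z = 0.57325.
Gradient magnitude |∇z| = √(a² + b²) = √(0.82098 + 0.32861) = 1.07219.
True dip = arctan(1.07219) = 47.0°, dipping toward WSW (azimuth ≈ 238°).

47.0°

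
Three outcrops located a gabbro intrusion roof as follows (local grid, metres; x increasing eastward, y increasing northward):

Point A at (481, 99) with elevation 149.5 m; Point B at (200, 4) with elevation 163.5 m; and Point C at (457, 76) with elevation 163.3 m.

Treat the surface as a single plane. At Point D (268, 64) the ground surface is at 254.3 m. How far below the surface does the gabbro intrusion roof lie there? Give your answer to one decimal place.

125.5 m

Let the plane be z = a·x + b·y + c.
Point B−Point A: −281a − 95b = 14;  Point C−Point A: −24a − 23b = 13.8.
Solving gives a = 0.23643, b = −0.84671.
Then c = 149.5 − a·481 − b·99 = 119.60.
At (268, 64): z_contact = 63.36 − 54.19 + 119.60 = 128.77 m.
Depth below ground = 254.3 − 128.77 = 125.5 m.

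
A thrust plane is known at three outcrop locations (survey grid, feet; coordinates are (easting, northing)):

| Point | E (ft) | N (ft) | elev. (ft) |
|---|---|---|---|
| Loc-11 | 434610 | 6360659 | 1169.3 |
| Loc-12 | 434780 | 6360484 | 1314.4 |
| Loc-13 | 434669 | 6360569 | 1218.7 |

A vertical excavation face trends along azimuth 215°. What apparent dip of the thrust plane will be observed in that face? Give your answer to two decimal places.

28.18°

Let the plane be z = a·E + b·N + c.
Loc-12−Loc-11: 170a − 175b = 145.1;  Loc-13−Loc-11: 59a − 90b = 49.4.
Solving gives a = 0.88724, b = 0.03274.
Unit vector along 215° is (sin 215°, cos 215°) = (-0.5736, -0.8192).
Slope in that direction = a·(-0.5736) + b·(-0.8192) = −0.53572.
Apparent dip = arctan|0.53572| = 28.18° (true dip is 41.6°, so apparent ≤ true as expected).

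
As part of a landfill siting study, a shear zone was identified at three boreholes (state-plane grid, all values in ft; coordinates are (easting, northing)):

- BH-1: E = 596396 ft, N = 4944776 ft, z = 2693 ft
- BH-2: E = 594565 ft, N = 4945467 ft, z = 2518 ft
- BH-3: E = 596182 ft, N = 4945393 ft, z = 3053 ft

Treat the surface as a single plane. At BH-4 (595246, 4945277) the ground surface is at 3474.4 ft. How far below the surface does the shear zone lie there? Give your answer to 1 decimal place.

843.8 ft

Two edge vectors: BH-1→BH-2 = (-1831, 691, -175), BH-1→BH-3 = (-214, 617, 360).
Normal n = (BH-1→BH-2) × (BH-1→BH-3) = (356735, 696610, -981853).
So ∂z/∂E = −n_x/n_z = 0.363328319 and ∂z/∂N = −n_y/n_z = 0.709485025.
Intercept c from BH-1: 2693 − 216687.56 − 3508244.52 = −3722239.08.
At (595246, 4945277): z_contact = 216269.73 + 3508599.97 − 3722239.08 = 2630.62 ft.
Depth below ground = 3474.4 − 2630.62 = 843.8 ft.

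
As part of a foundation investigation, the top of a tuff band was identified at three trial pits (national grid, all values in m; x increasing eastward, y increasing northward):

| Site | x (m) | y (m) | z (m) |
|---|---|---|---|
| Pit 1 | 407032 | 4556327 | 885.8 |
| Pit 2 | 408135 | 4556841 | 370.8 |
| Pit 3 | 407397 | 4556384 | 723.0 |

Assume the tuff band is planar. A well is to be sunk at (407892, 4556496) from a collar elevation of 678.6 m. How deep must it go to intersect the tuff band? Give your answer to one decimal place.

Let the plane be z = a·x + b·y + c.
Pit 2−Pit 1: 1103a + 514b = −515;  Pit 3−Pit 1: 365a + 57b = −162.8.
Solving gives a = −0.435502930, b = −0.067393518.
Then c = 885.8 − a·407032 − b·4556327 = 485216.33.
At (407892, 4556496): z_contact = −177638.16 − 307078.29 + 485216.33 = 499.88 m.
Depth below ground = 678.6 − 499.88 = 178.7 m.

178.7 m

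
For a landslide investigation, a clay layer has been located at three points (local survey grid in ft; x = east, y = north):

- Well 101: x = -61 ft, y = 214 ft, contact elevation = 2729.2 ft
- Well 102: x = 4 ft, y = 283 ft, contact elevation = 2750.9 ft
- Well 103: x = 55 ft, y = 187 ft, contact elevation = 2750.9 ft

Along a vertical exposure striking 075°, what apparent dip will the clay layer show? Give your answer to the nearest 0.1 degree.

13.3°

Two edge vectors: Well 101→Well 102 = (65, 69, 21.7), Well 101→Well 103 = (116, -27, 21.7).
Normal n = (Well 101→Well 102) × (Well 101→Well 103) = (2083.2, 1106.7, -9759).
So ∂z/∂x = −n_x/n_z = 0.21346 and ∂z/∂y = −n_y/n_z = 0.11340.
Unit vector along 075° is (sin 75°, cos 75°) = (0.9659, 0.2588).
Slope in that direction = a·(0.9659) + b·(0.2588) = 0.23554.
Apparent dip = arctan|0.23554| = 13.3° (true dip is 13.6°, so apparent ≤ true as expected).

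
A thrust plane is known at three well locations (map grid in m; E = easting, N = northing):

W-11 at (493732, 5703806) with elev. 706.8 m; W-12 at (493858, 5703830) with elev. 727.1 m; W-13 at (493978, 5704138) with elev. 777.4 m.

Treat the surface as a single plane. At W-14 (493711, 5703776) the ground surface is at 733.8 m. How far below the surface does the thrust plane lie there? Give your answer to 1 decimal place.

Let the plane be z = a·E + b·N + c.
W-12−W-11: 126a + 24b = 20.3;  W-13−W-11: 246a + 332b = 70.6.
Solving gives a = 0.140425295, b = 0.108600534.
Then c = 706.8 − a·493732 − b·5703806 = −688062.04.
At (493711, 5703776): z_contact = 69329.51 + 619433.12 − 688062.04 = 700.59 m.
Depth below ground = 733.8 − 700.59 = 33.2 m.

33.2 m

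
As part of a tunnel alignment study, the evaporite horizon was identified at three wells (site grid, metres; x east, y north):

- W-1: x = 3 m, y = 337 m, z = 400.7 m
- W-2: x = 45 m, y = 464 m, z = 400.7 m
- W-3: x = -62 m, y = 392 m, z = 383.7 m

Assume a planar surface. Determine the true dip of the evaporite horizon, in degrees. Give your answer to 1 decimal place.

12.1°

Two edge vectors: W-1→W-2 = (42, 127, 0), W-1→W-3 = (-65, 55, -17).
Normal n = (W-1→W-2) × (W-1→W-3) = (-2159, 714, 10565).
So ∂z/∂x = −n_x/n_z = 0.20435 and ∂z/∂y = −n_y/n_z = −0.06758.
Gradient magnitude |∇z| = √(a² + b²) = √(0.04176 + 0.00457) = 0.21524.
True dip = arctan(0.21524) = 12.1°, dipping toward WNW (azimuth ≈ 288°).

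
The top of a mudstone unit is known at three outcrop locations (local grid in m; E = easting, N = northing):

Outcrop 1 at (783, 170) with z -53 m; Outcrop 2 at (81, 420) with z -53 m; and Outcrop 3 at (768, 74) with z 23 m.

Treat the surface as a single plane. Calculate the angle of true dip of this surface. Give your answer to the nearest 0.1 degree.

Two edge vectors: Outcrop 1→Outcrop 2 = (-702, 250, 0), Outcrop 1→Outcrop 3 = (-15, -96, 76).
Normal n = (Outcrop 1→Outcrop 2) × (Outcrop 1→Outcrop 3) = (19000, 53352, 71142).
So ∂z/∂E = −n_x/n_z = −0.26707 and ∂z/∂N = −n_y/n_z = −0.74994.
Gradient magnitude |∇z| = √(a² + b²) = √(0.07133 + 0.56241) = 0.79607.
True dip = arctan(0.79607) = 38.5°, dipping toward NNE (azimuth ≈ 020°).

38.5°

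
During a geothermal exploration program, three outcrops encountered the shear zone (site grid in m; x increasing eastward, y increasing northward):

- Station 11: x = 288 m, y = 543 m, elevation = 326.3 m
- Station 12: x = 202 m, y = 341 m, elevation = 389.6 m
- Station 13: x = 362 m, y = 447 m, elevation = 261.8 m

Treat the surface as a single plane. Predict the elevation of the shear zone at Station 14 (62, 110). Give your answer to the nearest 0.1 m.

Two edge vectors: Station 11→Station 12 = (-86, -202, 63.3), Station 11→Station 13 = (74, -96, -64.5).
Normal n = (Station 11→Station 12) × (Station 11→Station 13) = (19105.8, -862.8, 23204).
So ∂z/∂x = −n_x/n_z = −0.82338 and ∂z/∂y = −n_y/n_z = 0.03718.
Intercept c from Station 11: 326.3 + 237.13 − 20.19 = 543.24.
At (62, 110): z = −51.0 + 4.1 + 543.24 = 496.3 m.

496.3 m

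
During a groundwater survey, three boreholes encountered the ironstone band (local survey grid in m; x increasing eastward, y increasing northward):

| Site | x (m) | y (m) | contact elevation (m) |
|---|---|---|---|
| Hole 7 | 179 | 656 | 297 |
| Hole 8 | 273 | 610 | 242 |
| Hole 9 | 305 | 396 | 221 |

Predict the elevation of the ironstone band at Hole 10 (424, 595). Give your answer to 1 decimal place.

154.3 m

Let the plane be z = a·x + b·y + c.
Hole 8−Hole 7: 94a − 46b = −55;  Hole 9−Hole 7: 126a − 260b = −76.
Solving gives a = −0.57949, b = 0.01148.
Then c = 297 − a·179 − b·656 = 393.20.
At (424, 595): z = −245.7 + 6.8 + 393.20 = 154.3 m.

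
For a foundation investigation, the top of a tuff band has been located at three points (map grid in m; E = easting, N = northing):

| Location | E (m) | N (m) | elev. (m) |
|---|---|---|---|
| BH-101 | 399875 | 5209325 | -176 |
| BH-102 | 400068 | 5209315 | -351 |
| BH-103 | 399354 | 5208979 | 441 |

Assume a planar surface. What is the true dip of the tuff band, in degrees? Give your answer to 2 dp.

Two edge vectors: BH-101→BH-102 = (193, -10, -175), BH-101→BH-103 = (-521, -346, 617).
Normal n = (BH-101→BH-102) × (BH-101→BH-103) = (-66720, -27906, -71988).
So ∂z/∂E = −n_x/n_z = −0.92682 and ∂z/∂N = −n_y/n_z = −0.38765.
Gradient magnitude |∇z| = √(a² + b²) = √(0.85900 + 0.15027) = 1.00462.
True dip = arctan(1.00462) = 45.13°, dipping toward ENE (azimuth ≈ 067°).

45.13°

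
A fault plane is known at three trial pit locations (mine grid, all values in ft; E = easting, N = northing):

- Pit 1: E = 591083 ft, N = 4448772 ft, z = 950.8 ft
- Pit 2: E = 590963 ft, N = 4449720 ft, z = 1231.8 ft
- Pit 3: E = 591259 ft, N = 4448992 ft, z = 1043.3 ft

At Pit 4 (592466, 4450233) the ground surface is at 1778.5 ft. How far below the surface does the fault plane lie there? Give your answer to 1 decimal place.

Two edge vectors: Pit 1→Pit 2 = (-120, 948, 281), Pit 1→Pit 3 = (176, 220, 92.5).
Normal n = (Pit 1→Pit 2) × (Pit 1→Pit 3) = (25870, 60556, -193248).
So ∂z/∂E = −n_x/n_z = 0.133869432 and ∂z/∂N = −n_y/n_z = 0.313359000.
Intercept c from Pit 1: 950.8 − 79127.95 − 1394062.74 = −1472239.89.
At (592466, 4450233): z_contact = 79313.09 + 1394520.56 − 1472239.89 = 1593.76 ft.
Depth below ground = 1778.5 − 1593.76 = 184.7 ft.

184.7 ft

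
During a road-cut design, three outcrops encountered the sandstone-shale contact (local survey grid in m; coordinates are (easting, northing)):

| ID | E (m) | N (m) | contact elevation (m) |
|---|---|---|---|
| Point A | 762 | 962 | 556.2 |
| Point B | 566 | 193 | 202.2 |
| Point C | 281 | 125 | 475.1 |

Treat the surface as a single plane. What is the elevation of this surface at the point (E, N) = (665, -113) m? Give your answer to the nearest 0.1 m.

-139.8 m

Let the plane be z = a·E + b·N + c.
Point B−Point A: −196a − 769b = −354;  Point C−Point A: −481a − 837b = −81.1.
Solving gives a = −1.13649, b = 0.75000.
Then c = 556.2 − a·762 − b·962 = 700.70.
At (665, -113): z = −755.8 − 84.8 + 700.70 = -139.8 m.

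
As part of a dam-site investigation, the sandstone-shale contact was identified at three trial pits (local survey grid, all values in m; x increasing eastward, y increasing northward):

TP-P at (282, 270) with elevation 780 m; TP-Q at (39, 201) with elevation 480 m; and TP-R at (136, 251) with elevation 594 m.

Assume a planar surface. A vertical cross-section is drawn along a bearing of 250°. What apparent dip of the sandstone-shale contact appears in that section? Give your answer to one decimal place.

Let the plane be z = a·x + b·y + c.
TP-Q−TP-P: −243a − 69b = −300;  TP-R−TP-P: −146a − 19b = −186.
Solving gives a = 1.30731, b = −0.25618.
Unit vector along 250° is (sin 250°, cos 250°) = (-0.9397, -0.3420).
Slope in that direction = a·(-0.9397) + b·(-0.3420) = −1.14085.
Apparent dip = arctan|1.14085| = 48.8° (true dip is 53.1°, so apparent ≤ true as expected).

48.8°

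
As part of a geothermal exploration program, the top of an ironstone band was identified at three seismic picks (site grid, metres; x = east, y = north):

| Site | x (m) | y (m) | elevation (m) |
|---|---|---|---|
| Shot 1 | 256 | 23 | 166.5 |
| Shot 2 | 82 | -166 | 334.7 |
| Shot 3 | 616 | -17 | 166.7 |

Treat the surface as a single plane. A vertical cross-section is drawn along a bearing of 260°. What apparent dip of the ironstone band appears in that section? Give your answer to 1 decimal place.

12.9°

Let the plane be z = a·x + b·y + c.
Shot 2−Shot 1: −174a − 189b = 168.2;  Shot 3−Shot 1: 360a − 40b = 0.2.
Solving gives a = −0.08920, b = −0.80782.
Unit vector along 260° is (sin 260°, cos 260°) = (-0.9848, -0.1736).
Slope in that direction = a·(-0.9848) + b·(-0.1736) = 0.22812.
Apparent dip = arctan|0.22812| = 12.9° (true dip is 39.1°, so apparent ≤ true as expected).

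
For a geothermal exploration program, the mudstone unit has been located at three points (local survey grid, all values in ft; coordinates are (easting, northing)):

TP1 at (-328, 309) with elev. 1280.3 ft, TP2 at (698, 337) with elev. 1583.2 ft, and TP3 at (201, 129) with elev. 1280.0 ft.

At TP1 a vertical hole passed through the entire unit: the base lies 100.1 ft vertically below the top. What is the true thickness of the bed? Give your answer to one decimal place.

76.3 ft

Let the plane be z = a·E + b·N + c.
TP2−TP1: 1026a + 28b = 302.9;  TP3−TP1: 529a − 180b = −0.3.
Solving gives a = 0.27326, b = 0.80475.
|∇z| = √(a²+b²) = 0.84988, so dip δ = arctan(0.84988) = 40.36°.
True thickness = vertical thickness × cos δ = 100.1 × cos 40.36° = 76.3 ft.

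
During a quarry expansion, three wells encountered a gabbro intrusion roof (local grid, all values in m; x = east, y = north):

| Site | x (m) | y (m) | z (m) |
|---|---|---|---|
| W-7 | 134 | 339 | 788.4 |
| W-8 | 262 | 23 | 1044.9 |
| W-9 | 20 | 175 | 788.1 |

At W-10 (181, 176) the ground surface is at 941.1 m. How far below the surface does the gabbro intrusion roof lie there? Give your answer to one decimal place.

Two edge vectors: W-7→W-8 = (128, -316, 256.5), W-7→W-9 = (-114, -164, -0.3).
Normal n = (W-7→W-8) × (W-7→W-9) = (42160.8, -29202.6, -57016).
So ∂z/∂x = −n_x/n_z = 0.73946 and ∂z/∂y = −n_y/n_z = −0.51218.
Intercept c from W-7: 788.4 − 99.09 + 173.63 = 862.94.
At (181, 176): z_contact = 133.84 − 90.14 + 862.94 = 906.64 m.
Depth below ground = 941.1 − 906.64 = 34.5 m.

34.5 m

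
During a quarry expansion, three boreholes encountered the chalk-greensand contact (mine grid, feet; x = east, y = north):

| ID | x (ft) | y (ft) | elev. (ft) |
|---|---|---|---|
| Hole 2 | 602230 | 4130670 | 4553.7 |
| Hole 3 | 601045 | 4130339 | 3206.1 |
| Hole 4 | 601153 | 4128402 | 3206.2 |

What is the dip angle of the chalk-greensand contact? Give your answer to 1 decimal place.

48.3°

Let the plane be z = a·x + b·y + c.
Hole 3−Hole 2: −1185a − 331b = −1347.6;  Hole 4−Hole 2: −1077a − 2268b = −1347.5.
Solving gives a = 1.11979, b = 0.06238.
Gradient magnitude |∇z| = √(a² + b²) = √(1.25393 + 0.00389) = 1.12153.
True dip = arctan(1.12153) = 48.3°, dipping toward W (azimuth ≈ 267°).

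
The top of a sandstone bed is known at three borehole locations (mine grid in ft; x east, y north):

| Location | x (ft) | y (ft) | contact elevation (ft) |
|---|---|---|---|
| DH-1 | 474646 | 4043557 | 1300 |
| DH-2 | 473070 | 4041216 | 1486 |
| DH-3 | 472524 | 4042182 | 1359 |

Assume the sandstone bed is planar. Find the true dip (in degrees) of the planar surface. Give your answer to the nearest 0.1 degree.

Two edge vectors: DH-1→DH-2 = (-1576, -2341, 186), DH-1→DH-3 = (-2122, -1375, 59).
Normal n = (DH-1→DH-2) × (DH-1→DH-3) = (117631, -301708, -2800602).
So ∂z/∂x = −n_x/n_z = 0.04200 and ∂z/∂y = −n_y/n_z = −0.10773.
Gradient magnitude |∇z| = √(a² + b²) = √(0.00176 + 0.01161) = 0.11563.
True dip = arctan(0.11563) = 6.6°, dipping toward NNW (azimuth ≈ 339°).

6.6°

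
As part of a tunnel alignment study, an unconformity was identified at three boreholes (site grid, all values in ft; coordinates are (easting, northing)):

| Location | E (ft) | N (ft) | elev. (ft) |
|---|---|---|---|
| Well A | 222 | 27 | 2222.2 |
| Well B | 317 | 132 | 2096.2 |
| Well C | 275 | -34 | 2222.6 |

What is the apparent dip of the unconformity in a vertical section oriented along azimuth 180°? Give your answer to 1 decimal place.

30.6°

Two edge vectors: Well A→Well B = (95, 105, -126), Well A→Well C = (53, -61, 0.4).
Normal n = (Well A→Well B) × (Well A→Well C) = (-7644, -6716, -11360).
So ∂z/∂E = −n_x/n_z = −0.67289 and ∂z/∂N = −n_y/n_z = −0.59120.
Unit vector along 180° is (sin 180°, cos 180°) = (0.0000, -1.0000).
Slope in that direction = a·(0.0000) + b·(-1.0000) = 0.59120.
Apparent dip = arctan|0.59120| = 30.6° (true dip is 41.9°, so apparent ≤ true as expected).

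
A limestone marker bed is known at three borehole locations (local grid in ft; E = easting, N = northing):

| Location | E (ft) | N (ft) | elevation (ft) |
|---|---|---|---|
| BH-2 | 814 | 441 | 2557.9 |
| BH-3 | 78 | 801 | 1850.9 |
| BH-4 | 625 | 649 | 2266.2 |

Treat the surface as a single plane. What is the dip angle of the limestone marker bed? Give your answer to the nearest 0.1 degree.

Two edge vectors: BH-2→BH-3 = (-736, 360, -707), BH-2→BH-4 = (-189, 208, -291.7).
Normal n = (BH-2→BH-3) × (BH-2→BH-4) = (42044, -81068.2, -85048).
So ∂z/∂E = −n_x/n_z = 0.49436 and ∂z/∂N = −n_y/n_z = −0.95321.
Gradient magnitude |∇z| = √(a² + b²) = √(0.24439 + 0.90860) = 1.07377.
True dip = arctan(1.07377) = 47.0°, dipping toward NNW (azimuth ≈ 333°).

47.0°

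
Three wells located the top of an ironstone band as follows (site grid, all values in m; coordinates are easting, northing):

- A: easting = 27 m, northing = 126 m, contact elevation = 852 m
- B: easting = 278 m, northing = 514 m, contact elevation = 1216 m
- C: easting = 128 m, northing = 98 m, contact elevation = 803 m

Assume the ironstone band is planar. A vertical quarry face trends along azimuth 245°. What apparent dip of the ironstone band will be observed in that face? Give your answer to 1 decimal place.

Two edge vectors: A→B = (251, 388, 364), A→C = (101, -28, -49).
Normal n = (A→B) × (A→C) = (-8820, 49063, -46216).
So ∂z/∂easting = −n_x/n_z = −0.19084 and ∂z/∂northing = −n_y/n_z = 1.06160.
Unit vector along 245° is (sin 245°, cos 245°) = (-0.9063, -0.4226).
Slope in that direction = a·(-0.9063) + b·(-0.4226) = −0.27569.
Apparent dip = arctan|0.27569| = 15.4° (true dip is 47.2°, so apparent ≤ true as expected).

15.4°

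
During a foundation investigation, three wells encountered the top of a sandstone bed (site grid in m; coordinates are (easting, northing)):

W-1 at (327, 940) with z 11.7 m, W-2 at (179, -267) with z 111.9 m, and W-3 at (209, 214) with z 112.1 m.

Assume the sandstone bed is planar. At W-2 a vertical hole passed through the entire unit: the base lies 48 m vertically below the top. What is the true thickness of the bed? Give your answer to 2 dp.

28.06 m

Two edge vectors: W-1→W-2 = (-148, -1207, 100.2), W-1→W-3 = (-118, -726, 100.4).
Normal n = (W-1→W-2) × (W-1→W-3) = (-48437.6, 3035.6, -34978).
So ∂z/∂E = −n_x/n_z = −1.38480 and ∂z/∂N = −n_y/n_z = 0.08679.
|∇z| = √(a²+b²) = 1.38752, so dip δ = arctan(1.38752) = 54.22°.
True thickness = vertical thickness × cos δ = 48 × cos 54.22° = 28.06 m.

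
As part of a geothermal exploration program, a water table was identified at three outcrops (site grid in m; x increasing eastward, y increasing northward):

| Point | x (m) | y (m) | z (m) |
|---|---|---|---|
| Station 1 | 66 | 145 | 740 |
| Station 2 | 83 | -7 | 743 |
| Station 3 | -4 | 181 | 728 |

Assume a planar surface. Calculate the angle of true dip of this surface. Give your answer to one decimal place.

9.7°

Let the plane be z = a·x + b·y + c.
Station 2−Station 1: 17a − 152b = 3;  Station 3−Station 1: −70a + 36b = −12.
Solving gives a = 0.17112, b = −0.00060.
Gradient magnitude |∇z| = √(a² + b²) = √(0.02928 + 0.00000) = 0.17112.
True dip = arctan(0.17112) = 9.7°, dipping toward W (azimuth ≈ 270°).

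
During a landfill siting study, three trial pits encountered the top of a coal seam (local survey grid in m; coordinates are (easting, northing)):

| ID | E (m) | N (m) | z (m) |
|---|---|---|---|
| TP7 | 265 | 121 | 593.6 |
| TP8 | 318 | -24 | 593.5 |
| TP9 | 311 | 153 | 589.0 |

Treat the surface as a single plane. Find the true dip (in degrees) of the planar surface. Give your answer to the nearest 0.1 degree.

Two edge vectors: TP7→TP8 = (53, -145, -0.1), TP7→TP9 = (46, 32, -4.6).
Normal n = (TP7→TP8) × (TP7→TP9) = (670.2, 239.2, 8366).
So ∂z/∂E = −n_x/n_z = −0.08011 and ∂z/∂N = −n_y/n_z = −0.02859.
Gradient magnitude |∇z| = √(a² + b²) = √(0.00642 + 0.00082) = 0.08506.
True dip = arctan(0.08506) = 4.9°, dipping toward ENE (azimuth ≈ 070°).

4.9°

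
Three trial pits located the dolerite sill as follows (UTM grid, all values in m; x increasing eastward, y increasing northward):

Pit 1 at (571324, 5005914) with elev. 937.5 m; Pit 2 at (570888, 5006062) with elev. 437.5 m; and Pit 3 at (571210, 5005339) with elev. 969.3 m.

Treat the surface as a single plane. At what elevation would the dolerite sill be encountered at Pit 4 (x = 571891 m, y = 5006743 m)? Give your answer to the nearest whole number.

1317 m

Let the plane be z = a·x + b·y + c.
Pit 2−Pit 1: −436a + 148b = −500;  Pit 3−Pit 1: −114a − 575b = 31.8.
Solving gives a = 1.05688787, b = −0.26484386.
Then c = 937.5 − a·571324 − b·5005914 = 722897.66.
At (571891, 5006743): z = 604424.7 − 1326005.1 + 722897.66 = 1317.2 m.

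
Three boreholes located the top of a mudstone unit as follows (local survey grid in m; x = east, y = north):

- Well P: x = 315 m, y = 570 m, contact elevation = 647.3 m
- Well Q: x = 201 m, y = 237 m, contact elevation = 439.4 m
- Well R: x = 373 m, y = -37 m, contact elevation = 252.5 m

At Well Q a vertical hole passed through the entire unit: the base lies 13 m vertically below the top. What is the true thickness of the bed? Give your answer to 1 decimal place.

10.9 m

Let the plane be z = a·x + b·y + c.
Well Q−Well P: −114a − 333b = −207.9;  Well R−Well P: 58a − 607b = −394.8.
Solving gives a = −0.05957, b = 0.64472.
|∇z| = √(a²+b²) = 0.64747, so dip δ = arctan(0.64747) = 32.92°.
True thickness = vertical thickness × cos δ = 13 × cos 32.92° = 10.9 m.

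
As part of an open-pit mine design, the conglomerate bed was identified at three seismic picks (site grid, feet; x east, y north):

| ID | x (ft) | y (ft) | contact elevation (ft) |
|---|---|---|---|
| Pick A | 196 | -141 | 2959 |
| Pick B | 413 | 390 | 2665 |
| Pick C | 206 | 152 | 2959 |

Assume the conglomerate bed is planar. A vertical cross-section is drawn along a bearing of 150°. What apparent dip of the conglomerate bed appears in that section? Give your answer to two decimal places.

Two edge vectors: Pick A→Pick B = (217, 531, -294), Pick A→Pick C = (10, 293, 0).
Normal n = (Pick A→Pick B) × (Pick A→Pick C) = (86142, -2940, 58271).
So ∂z/∂x = −n_x/n_z = −1.47830 and ∂z/∂y = −n_y/n_z = 0.05045.
Unit vector along 150° is (sin 150°, cos 150°) = (0.5000, -0.8660).
Slope in that direction = a·(0.5000) + b·(-0.8660) = −0.78284.
Apparent dip = arctan|0.78284| = 38.06° (true dip is 55.9°, so apparent ≤ true as expected).

38.06°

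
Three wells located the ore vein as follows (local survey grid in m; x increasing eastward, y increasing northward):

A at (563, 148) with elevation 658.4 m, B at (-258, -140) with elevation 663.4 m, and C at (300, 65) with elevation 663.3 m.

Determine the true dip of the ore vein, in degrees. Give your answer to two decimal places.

Two edge vectors: A→B = (-821, -288, 5), A→C = (-263, -83, 4.9).
Normal n = (A→B) × (A→C) = (-996.2, 2707.9, -7601).
So ∂z/∂x = −n_x/n_z = −0.13106 and ∂z/∂y = −n_y/n_z = 0.35626.
Gradient magnitude |∇z| = √(a² + b²) = √(0.01718 + 0.12692) = 0.37960.
True dip = arctan(0.37960) = 20.79°, dipping toward SSE (azimuth ≈ 160°).

20.79°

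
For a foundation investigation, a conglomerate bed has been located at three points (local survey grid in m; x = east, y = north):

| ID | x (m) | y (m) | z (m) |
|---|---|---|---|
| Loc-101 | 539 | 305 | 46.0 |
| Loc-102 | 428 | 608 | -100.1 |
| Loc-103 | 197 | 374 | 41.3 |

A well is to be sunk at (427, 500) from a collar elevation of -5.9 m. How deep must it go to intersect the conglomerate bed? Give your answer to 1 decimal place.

Let the plane be z = a·x + b·y + c.
Loc-102−Loc-101: −111a + 303b = −146.1;  Loc-103−Loc-101: −342a + 69b = −4.7.
Solving gives a = −0.09021, b = −0.51522.
Then c = 46 − a·539 − b·305 = 251.76.
At (427, 500): z_contact = −38.52 − 257.61 + 251.76 = -44.37 m.
Depth below ground = -5.9 − (-44.37) = 38.5 m.

38.5 m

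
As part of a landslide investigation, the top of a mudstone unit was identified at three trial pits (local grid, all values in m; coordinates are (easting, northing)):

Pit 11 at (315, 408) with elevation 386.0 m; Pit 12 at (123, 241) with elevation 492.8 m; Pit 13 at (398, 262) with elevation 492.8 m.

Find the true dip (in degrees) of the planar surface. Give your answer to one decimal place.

35.1°

Two edge vectors: Pit 11→Pit 12 = (-192, -167, 106.8), Pit 11→Pit 13 = (83, -146, 106.8).
Normal n = (Pit 11→Pit 12) × (Pit 11→Pit 13) = (-2242.8, 29370, 41893).
So ∂z/∂E = −n_x/n_z = 0.05354 and ∂z/∂N = −n_y/n_z = −0.70107.
Gradient magnitude |∇z| = √(a² + b²) = √(0.00287 + 0.49150) = 0.70311.
True dip = arctan(0.70311) = 35.1°, dipping toward N (azimuth ≈ 356°).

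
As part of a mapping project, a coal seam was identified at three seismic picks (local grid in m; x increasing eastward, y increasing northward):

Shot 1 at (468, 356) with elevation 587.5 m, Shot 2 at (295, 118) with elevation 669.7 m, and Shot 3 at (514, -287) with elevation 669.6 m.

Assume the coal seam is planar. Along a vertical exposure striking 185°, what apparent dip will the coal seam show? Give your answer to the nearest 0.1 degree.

9.7°

Two edge vectors: Shot 1→Shot 2 = (-173, -238, 82.2), Shot 1→Shot 3 = (46, -643, 82.1).
Normal n = (Shot 1→Shot 2) × (Shot 1→Shot 3) = (33314.8, 17984.5, 122187).
So ∂z/∂x = −n_x/n_z = −0.27265 and ∂z/∂y = −n_y/n_z = −0.14719.
Unit vector along 185° is (sin 185°, cos 185°) = (-0.0872, -0.9962).
Slope in that direction = a·(-0.0872) + b·(-0.9962) = 0.17039.
Apparent dip = arctan|0.17039| = 9.7° (true dip is 17.2°, so apparent ≤ true as expected).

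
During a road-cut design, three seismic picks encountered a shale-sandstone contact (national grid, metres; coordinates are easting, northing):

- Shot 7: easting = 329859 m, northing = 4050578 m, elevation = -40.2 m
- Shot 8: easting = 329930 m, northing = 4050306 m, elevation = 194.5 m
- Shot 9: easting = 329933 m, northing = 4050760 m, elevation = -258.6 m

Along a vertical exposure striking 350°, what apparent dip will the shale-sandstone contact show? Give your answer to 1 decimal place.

41.7°

Let the plane be z = a·easting + b·northing + c.
Shot 8−Shot 7: 71a − 272b = 234.7;  Shot 9−Shot 7: 74a + 182b = −218.4.
Solving gives a = −0.50497, b = −0.99468.
Unit vector along 350° is (sin 350°, cos 350°) = (-0.1736, 0.9848).
Slope in that direction = a·(-0.1736) + b·(0.9848) = −0.89188.
Apparent dip = arctan|0.89188| = 41.7° (true dip is 48.1°, so apparent ≤ true as expected).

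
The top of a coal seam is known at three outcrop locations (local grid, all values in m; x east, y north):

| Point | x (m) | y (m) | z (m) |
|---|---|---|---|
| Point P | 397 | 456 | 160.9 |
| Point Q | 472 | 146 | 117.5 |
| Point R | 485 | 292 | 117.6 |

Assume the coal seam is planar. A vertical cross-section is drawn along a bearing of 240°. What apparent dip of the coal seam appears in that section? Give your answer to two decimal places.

19.06°

Two edge vectors: Point P→Point Q = (75, -310, -43.4), Point P→Point R = (88, -164, -43.3).
Normal n = (Point P→Point Q) × (Point P→Point R) = (6305.4, -571.7, 14980).
So ∂z/∂x = −n_x/n_z = −0.42092 and ∂z/∂y = −n_y/n_z = 0.03816.
Unit vector along 240° is (sin 240°, cos 240°) = (-0.8660, -0.5000).
Slope in that direction = a·(-0.8660) + b·(-0.5000) = 0.34545.
Apparent dip = arctan|0.34545| = 19.06° (true dip is 22.9°, so apparent ≤ true as expected).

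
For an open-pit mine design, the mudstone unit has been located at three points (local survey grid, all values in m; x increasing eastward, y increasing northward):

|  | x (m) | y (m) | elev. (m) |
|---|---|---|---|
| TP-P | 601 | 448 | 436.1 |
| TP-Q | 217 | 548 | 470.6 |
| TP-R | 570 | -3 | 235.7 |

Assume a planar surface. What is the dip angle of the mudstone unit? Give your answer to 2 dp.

23.91°

Two edge vectors: TP-P→TP-Q = (-384, 100, 34.5), TP-P→TP-R = (-31, -451, -200.4).
Normal n = (TP-P→TP-Q) × (TP-P→TP-R) = (-4480.5, -78023.1, 176284).
So ∂z/∂x = −n_x/n_z = 0.02542 and ∂z/∂y = −n_y/n_z = 0.44260.
Gradient magnitude |∇z| = √(a² + b²) = √(0.00065 + 0.19589) = 0.44333.
True dip = arctan(0.44333) = 23.91°, dipping toward S (azimuth ≈ 183°).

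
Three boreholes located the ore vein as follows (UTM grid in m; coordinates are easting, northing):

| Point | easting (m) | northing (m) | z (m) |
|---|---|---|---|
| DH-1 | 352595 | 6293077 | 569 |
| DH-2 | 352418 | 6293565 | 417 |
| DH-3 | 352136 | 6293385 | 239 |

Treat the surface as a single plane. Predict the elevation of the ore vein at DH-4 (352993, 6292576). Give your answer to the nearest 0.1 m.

Let the plane be z = a·easting + b·northing + c.
DH-2−DH-1: −177a + 488b = −152;  DH-3−DH-1: −459a + 308b = −330.
Solving gives a = 0.673983337, b = −0.067018339.
Then c = 569 − a·352595 − b·6293077 = 184677.41.
At (352993, 6292576): z = 237911.4 − 421718.0 + 184677.41 = 870.8 m.

870.8 m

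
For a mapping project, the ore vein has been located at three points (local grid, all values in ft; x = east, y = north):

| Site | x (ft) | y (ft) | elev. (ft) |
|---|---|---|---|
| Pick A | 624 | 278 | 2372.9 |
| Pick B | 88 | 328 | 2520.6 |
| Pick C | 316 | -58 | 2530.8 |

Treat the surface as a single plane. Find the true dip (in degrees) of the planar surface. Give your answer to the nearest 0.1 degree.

Let the plane be z = a·x + b·y + c.
Pick B−Pick A: −536a + 50b = 147.7;  Pick C−Pick A: −308a − 336b = 157.9.
Solving gives a = −0.29424, b = −0.20022.
Gradient magnitude |∇z| = √(a² + b²) = √(0.08658 + 0.04009) = 0.35590.
True dip = arctan(0.35590) = 19.6°, dipping toward NE (azimuth ≈ 056°).

19.6°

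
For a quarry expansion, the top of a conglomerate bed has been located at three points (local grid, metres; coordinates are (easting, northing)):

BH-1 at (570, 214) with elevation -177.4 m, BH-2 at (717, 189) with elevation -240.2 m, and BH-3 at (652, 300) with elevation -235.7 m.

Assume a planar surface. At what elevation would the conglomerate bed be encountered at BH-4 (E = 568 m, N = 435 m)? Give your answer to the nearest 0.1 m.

-227.9 m

Two edge vectors: BH-1→BH-2 = (147, -25, -62.8), BH-1→BH-3 = (82, 86, -58.3).
Normal n = (BH-1→BH-2) × (BH-1→BH-3) = (6858.3, 3420.5, 14692).
So ∂z/∂E = −n_x/n_z = −0.46681 and ∂z/∂N = −n_y/n_z = −0.23281.
Intercept c from BH-1: -177.4 + 266.08 + 49.82 = 138.50.
At (568, 435): z = −265.1 − 101.3 + 138.50 = -227.9 m.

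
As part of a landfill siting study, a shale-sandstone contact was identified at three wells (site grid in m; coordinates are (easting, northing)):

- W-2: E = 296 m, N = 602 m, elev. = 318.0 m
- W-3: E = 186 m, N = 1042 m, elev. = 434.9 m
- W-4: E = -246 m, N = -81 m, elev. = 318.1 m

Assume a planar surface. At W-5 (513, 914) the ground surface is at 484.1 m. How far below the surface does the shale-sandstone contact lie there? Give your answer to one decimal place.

Let the plane be z = a·E + b·N + c.
W-3−W-2: −110a + 440b = 116.9;  W-4−W-2: −542a − 683b = 0.1.
Solving gives a = −0.254733, b = 0.201999.
Then c = 318 − a·296 − b·602 = 271.80.
At (513, 914): z_contact = −130.68 + 184.63 + 271.80 = 325.75 m.
Depth below ground = 484.1 − 325.75 = 158.4 m.

158.4 m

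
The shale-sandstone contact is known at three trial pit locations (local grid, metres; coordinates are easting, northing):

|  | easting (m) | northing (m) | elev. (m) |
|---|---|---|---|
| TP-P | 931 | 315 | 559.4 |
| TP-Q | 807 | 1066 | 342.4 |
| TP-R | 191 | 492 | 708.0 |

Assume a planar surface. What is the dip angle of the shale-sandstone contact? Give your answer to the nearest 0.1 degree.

23.6°

Let the plane be z = a·easting + b·northing + c.
TP-Q−TP-P: −124a + 751b = −217;  TP-R−TP-P: −740a + 177b = 148.6.
Solving gives a = −0.28102, b = −0.33535.
Gradient magnitude |∇z| = √(a² + b²) = √(0.07897 + 0.11246) = 0.43753.
True dip = arctan(0.43753) = 23.6°, dipping toward NE (azimuth ≈ 040°).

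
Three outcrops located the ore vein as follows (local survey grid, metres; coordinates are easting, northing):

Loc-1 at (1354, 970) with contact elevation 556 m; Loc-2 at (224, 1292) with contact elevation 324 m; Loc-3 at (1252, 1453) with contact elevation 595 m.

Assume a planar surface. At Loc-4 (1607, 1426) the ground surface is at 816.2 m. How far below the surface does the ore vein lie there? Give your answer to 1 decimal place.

Let the plane be z = a·easting + b·northing + c.
Loc-2−Loc-1: −1130a + 322b = −232;  Loc-3−Loc-1: −102a + 483b = 39.
Solving gives a = 0.242938, b = 0.132049.
Then c = 556 − a·1354 − b·970 = 98.97.
At (1607, 1426): z_contact = 390.40 + 188.30 + 98.97 = 677.68 m.
Depth below ground = 816.2 − 677.68 = 138.5 m.

138.5 m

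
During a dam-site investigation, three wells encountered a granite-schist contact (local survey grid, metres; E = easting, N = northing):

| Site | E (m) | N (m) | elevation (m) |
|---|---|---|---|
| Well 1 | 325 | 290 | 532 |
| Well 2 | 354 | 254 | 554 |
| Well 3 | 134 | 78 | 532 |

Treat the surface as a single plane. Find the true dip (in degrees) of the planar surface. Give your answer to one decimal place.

Let the plane be z = a·E + b·N + c.
Well 2−Well 1: 29a − 36b = 22;  Well 3−Well 1: −191a − 212b = 0.
Solving gives a = 0.35811, b = −0.32264.
Gradient magnitude |∇z| = √(a² + b²) = √(0.12824 + 0.10409) = 0.48201.
True dip = arctan(0.48201) = 25.7°, dipping toward NW (azimuth ≈ 312°).

25.7°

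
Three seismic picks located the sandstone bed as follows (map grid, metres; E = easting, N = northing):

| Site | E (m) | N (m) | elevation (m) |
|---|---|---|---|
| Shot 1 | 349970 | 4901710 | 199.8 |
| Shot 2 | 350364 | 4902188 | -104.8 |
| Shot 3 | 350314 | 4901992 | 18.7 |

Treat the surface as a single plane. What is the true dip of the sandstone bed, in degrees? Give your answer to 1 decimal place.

32.1°

Two edge vectors: Shot 1→Shot 2 = (394, 478, -304.6), Shot 1→Shot 3 = (344, 282, -181.1).
Normal n = (Shot 1→Shot 2) × (Shot 1→Shot 3) = (-668.6, -33429, -53324).
So ∂z/∂E = −n_x/n_z = −0.01254 and ∂z/∂N = −n_y/n_z = −0.62690.
Gradient magnitude |∇z| = √(a² + b²) = √(0.00016 + 0.39301) = 0.62703.
True dip = arctan(0.62703) = 32.1°, dipping toward N (azimuth ≈ 001°).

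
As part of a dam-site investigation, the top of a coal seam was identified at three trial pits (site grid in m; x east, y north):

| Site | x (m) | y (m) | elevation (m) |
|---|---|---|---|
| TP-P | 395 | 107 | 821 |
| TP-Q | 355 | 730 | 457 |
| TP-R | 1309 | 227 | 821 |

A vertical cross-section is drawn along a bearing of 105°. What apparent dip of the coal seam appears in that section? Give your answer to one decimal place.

12.6°

Two edge vectors: TP-P→TP-Q = (-40, 623, -364), TP-P→TP-R = (914, 120, 0).
Normal n = (TP-P→TP-Q) × (TP-P→TP-R) = (43680, -332696, -574222).
So ∂z/∂x = −n_x/n_z = 0.07607 and ∂z/∂y = −n_y/n_z = −0.57939.
Unit vector along 105° is (sin 105°, cos 105°) = (0.9659, -0.2588).
Slope in that direction = a·(0.9659) + b·(-0.2588) = 0.22343.
Apparent dip = arctan|0.22343| = 12.6° (true dip is 30.3°, so apparent ≤ true as expected).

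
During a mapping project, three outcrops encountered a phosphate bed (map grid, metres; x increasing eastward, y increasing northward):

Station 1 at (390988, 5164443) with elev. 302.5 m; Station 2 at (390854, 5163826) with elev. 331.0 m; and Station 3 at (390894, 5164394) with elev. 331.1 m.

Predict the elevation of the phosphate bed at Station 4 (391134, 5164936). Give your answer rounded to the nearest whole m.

Two edge vectors: Station 1→Station 2 = (-134, -617, 28.5), Station 1→Station 3 = (-94, -49, 28.6).
Normal n = (Station 1→Station 2) × (Station 1→Station 3) = (-16249.7, 1153.4, -51432).
So ∂z/∂x = −n_x/n_z = −0.31594533 and ∂z/∂y = −n_y/n_z = 0.02242573.
Intercept c from Station 1: 302.5 + 123530.83 − 115816.39 = 8016.94.
At (391134, 5164936): z = −123577.0 + 115827.4 + 8016.94 = 267.4 m.

267 m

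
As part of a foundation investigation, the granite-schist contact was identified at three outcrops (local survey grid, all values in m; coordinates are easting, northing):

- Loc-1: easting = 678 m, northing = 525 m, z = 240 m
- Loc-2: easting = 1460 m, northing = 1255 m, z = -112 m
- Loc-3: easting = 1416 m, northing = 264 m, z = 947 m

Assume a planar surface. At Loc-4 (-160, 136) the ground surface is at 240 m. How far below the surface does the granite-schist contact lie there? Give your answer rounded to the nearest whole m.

Two edge vectors: Loc-1→Loc-2 = (782, 730, -352), Loc-1→Loc-3 = (738, -261, 707).
Normal n = (Loc-1→Loc-2) × (Loc-1→Loc-3) = (424238, -812650, -742842).
So ∂z/∂easting = −n_x/n_z = 0.57110 and ∂z/∂northing = −n_y/n_z = −1.09397.
Intercept c from Loc-1: 240 − 387.21 + 574.34 = 427.13.
At (-160, 136): z_contact = −91.4 − 148.8 + 427.13 = 187.0 m.
Depth below ground = 240 − 187.0 = 53 m.

53 m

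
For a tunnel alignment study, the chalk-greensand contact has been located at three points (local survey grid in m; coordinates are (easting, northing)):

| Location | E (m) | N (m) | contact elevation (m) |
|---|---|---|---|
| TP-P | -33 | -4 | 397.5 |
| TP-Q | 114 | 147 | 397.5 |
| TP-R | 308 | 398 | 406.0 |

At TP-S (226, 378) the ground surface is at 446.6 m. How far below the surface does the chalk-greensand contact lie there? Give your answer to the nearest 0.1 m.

Let the plane be z = a·E + b·N + c.
TP-Q−TP-P: 147a + 151b = 0;  TP-R−TP-P: 341a + 402b = 8.5.
Solving gives a = −0.16881, b = 0.16434.
Then c = 397.5 − a·-33 − b·-4 = 392.59.
At (226, 378): z_contact = −38.15 + 62.12 + 392.59 = 416.56 m.
Depth below ground = 446.6 − 416.56 = 30.0 m.

30.0 m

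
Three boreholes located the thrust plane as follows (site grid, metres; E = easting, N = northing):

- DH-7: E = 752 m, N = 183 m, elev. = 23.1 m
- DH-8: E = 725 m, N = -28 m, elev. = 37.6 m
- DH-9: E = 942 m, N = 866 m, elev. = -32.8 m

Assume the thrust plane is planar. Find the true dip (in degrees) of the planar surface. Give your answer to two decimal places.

5.97°

Let the plane be z = a·E + b·N + c.
DH-8−DH-7: −27a − 211b = 14.5;  DH-9−DH-7: 190a + 683b = −55.9.
Solving gives a = −0.08737, b = −0.05754.
Gradient magnitude |∇z| = √(a² + b²) = √(0.00763 + 0.00331) = 0.10461.
True dip = arctan(0.10461) = 5.97°, dipping toward ENE (azimuth ≈ 057°).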